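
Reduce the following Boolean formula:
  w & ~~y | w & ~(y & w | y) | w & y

w & ~~y | w & ~(y & w | y) | w & y
= w & y | w & ~(y & w | y) | w & y   (double negation)
= w & y | w & ~y | w & y   (absorption)
= w | w & y   (distribution)
= w   (absorption)

w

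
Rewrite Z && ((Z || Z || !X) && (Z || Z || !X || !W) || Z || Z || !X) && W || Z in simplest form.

Z && ((Z || Z || !X) && (Z || Z || !X || !W) || Z || Z || !X) && W || Z
= Z && (Z || Z || !X || Z || Z || !X) && W || Z   — absorption
= Z && (Z || Z || !X) && W || Z   — idempotence
= Z && (Z || !X) && W || Z   — idempotence
= Z && W || Z   — absorption
= Z   — absorption

Z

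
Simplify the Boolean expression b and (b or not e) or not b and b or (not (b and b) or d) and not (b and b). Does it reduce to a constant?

True

b and (b or not e) or not b and b or (not (b and b) or d) and not (b and b)
= b and (b or not e) or not b and b or not (b and b)   — absorption
= b and (b or not e) or not (b and b)   — complement / identity
= b and (b or not e) or not b   — idempotence
= b or not b   — absorption
= True   — complement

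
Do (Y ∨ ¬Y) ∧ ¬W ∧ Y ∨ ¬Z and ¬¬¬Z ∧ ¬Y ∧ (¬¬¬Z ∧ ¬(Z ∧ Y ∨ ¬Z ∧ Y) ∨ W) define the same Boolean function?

E1: (Y ∨ ¬Y) ∧ ¬W ∧ Y ∨ ¬Z
    = ¬W ∧ Y ∨ ¬Z
E2: ¬¬¬Z ∧ ¬Y ∧ (¬¬¬Z ∧ ¬(Z ∧ Y ∨ ¬Z ∧ Y) ∨ W)
    = ¬¬¬Z ∧ ¬Y ∧ (¬¬¬Z ∧ ¬Y ∨ W)
    = ¬¬¬Z ∧ ¬Y
    = ¬Z ∧ ¬Y
These differ: at W=1, Y=1, Z=0, E1 = 1 but E2 = 0.

No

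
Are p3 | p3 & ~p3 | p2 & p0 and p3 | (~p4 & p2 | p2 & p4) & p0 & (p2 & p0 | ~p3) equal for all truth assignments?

E1: p3 | p3 & ~p3 | p2 & p0
    = p3 | p2 & p0
E2: p3 | (~p4 & p2 | p2 & p4) & p0 & (p2 & p0 | ~p3)
    = p3 | p2 & p0 & (p2 & p0 | ~p3)
    = p3 | p2 & p0
Both reduce to p3 | p2 & p0, so they are equivalent.

Yes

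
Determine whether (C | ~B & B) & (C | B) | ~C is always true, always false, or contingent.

always true

(C | ~B & B) & (C | B) | ~C
= C & (C | B) | ~C   (complement / identity)
= C | ~C   (absorption)
= 1   (complement)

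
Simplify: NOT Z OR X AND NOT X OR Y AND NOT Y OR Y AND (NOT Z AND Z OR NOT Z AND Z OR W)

NOT Z OR Y AND W

NOT Z OR X AND NOT X OR Y AND NOT Y OR Y AND (NOT Z AND Z OR NOT Z AND Z OR W)
= NOT Z OR X AND NOT X OR Y AND NOT Y OR Y AND (NOT Z AND Z OR W)   — idempotence
= NOT Z OR Y AND NOT Y OR Y AND (NOT Z AND Z OR W)   — complement / identity
= NOT Z OR Y AND NOT Y OR Y AND W   — complement / identity
= NOT Z OR Y AND W   — complement / identity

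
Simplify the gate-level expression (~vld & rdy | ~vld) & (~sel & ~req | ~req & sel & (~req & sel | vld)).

(~vld & rdy | ~vld) & (~sel & ~req | ~req & sel & (~req & sel | vld))
= (~vld & rdy | ~vld) & (~sel & ~req | ~req & sel)   [absorption]
= (~vld & rdy | ~vld) & ~req   [distribution]
= ~vld & ~req   [absorption]

~vld & ~req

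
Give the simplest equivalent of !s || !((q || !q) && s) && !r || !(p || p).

!s || !((q || !q) && s) && !r || !(p || p)
= !s || !s && !r || !(p || p)   — complement / identity
= !s || !s && !r || !p   — idempotence
= !s || !p   — absorption

!s || !p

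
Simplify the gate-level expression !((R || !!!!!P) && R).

!((R || !!!!!P) && R)
= !((R || !!!P) && R)   [double negation]
= !((R || !P) && R)   [double negation]
= !R   [absorption]

!R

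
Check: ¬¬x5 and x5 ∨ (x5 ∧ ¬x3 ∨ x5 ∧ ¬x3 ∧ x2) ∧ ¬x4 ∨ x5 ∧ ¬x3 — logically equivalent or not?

Yes

E1: ¬¬x5
    = x5
E2: x5 ∨ (x5 ∧ ¬x3 ∨ x5 ∧ ¬x3 ∧ x2) ∧ ¬x4 ∨ x5 ∧ ¬x3
    = x5 ∨ x5 ∧ ¬x3 ∧ ¬x4 ∨ x5 ∧ ¬x3
    = x5 ∨ x5 ∧ ¬x3
    = x5
Both reduce to x5, so they are equivalent.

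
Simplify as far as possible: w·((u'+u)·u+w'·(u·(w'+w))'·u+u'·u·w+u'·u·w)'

w·((u'+u)·u+w'·(u·(w'+w))'·u+u'·u·w+u'·u·w)'
= w·((u'+u)·u+w'·u'·u+u'·u·w+u'·u·w)'   — complement / identity
= w·((u'+u)·u+w'·u'·u+u'·u·w)'   — idempotence
= w·((u'+u)·u+u'·u)'   — distribution
= w·(u+u'·u)'   — complement / identity
= w·u'   — complement / identity

w·u'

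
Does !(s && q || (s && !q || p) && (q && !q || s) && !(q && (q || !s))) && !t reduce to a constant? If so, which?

!(s && q || (s && !q || p) && (q && !q || s) && !(q && (q || !s))) && !t
= !(s && q || (s && !q || p) && s && !(q && (q || !s))) && !t   [complement / identity]
= !(s && q || (s && !q || p) && s && !q) && !t   [absorption]
= !(s && q || s && !q) && !t   [absorption]
= !s && !t   [distribution]
This depends on s, t, so it is not a constant.

no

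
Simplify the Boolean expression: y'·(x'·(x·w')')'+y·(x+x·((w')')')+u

x+u

y'·(x'·(x·w')')'+y·(x+x·((w')')')+u
= y'·(x'·(x·w')')'+y·(x+x·w')+u   [double negation]
= y'·(x+x·w')+y·(x+x·w')+u   [De Morgan]
= x+x·w'+u   [distribution]
= x+u   [absorption]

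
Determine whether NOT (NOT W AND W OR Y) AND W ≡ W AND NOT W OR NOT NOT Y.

No

E1: NOT (NOT W AND W OR Y) AND W
    = NOT Y AND W   — complement / identity
E2: W AND NOT W OR NOT NOT Y
    = NOT NOT Y   — complement / identity
    = Y   — double negation
These differ: at W=1, Y=1, E1 = 0 but E2 = 1.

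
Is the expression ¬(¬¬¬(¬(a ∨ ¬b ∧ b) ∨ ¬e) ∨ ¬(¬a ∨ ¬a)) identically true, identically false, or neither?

neither

¬(¬¬¬(¬(a ∨ ¬b ∧ b) ∨ ¬e) ∨ ¬(¬a ∨ ¬a))
= ¬(¬¬¬(¬a ∨ ¬e) ∨ ¬(¬a ∨ ¬a))   — complement / identity
= ¬¬(¬a ∨ ¬e) ∧ (¬a ∨ ¬a)   — De Morgan
= (¬a ∨ ¬e) ∧ (¬a ∨ ¬a)   — double negation
= (¬a ∨ ¬e) ∧ ¬a   — idempotence
= ¬a   — absorption
This depends on a, so it is not a constant.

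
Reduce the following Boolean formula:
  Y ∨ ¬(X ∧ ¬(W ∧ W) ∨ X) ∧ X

Y

Y ∨ ¬(X ∧ ¬(W ∧ W) ∨ X) ∧ X
= Y ∨ ¬(X ∧ ¬W ∨ X) ∧ X   [idempotence]
= Y ∨ ¬X ∧ X   [absorption]
= Y   [complement / identity]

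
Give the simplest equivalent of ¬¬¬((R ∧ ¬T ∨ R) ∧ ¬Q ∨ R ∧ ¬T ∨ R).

¬¬¬((R ∧ ¬T ∨ R) ∧ ¬Q ∨ R ∧ ¬T ∨ R)
= ¬¬¬(R ∧ ¬T ∨ R)   [absorption]
= ¬¬¬R   [absorption]
= ¬R   [double negation]

¬R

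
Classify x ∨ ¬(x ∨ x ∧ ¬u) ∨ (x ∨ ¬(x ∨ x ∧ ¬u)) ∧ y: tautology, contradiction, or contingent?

x ∨ ¬(x ∨ x ∧ ¬u) ∨ (x ∨ ¬(x ∨ x ∧ ¬u)) ∧ y
= x ∨ ¬(x ∨ x ∧ ¬u)
= x ∨ ¬x
= True

tautology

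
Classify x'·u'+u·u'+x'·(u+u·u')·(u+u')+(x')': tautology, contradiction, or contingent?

x'·u'+u·u'+x'·(u+u·u')·(u+u')+(x')'
= x'·u'+x'·(u+u·u')·(u+u')+(x')'   — complement / identity
= x'·u'+x'·(u+u·u')+(x')'   — complement / identity
= x'·u'+x'·u+(x')'   — complement / identity
= x'·u'+x'·u+x   — double negation
= x'+x   — distribution
= 1   — complement

tautology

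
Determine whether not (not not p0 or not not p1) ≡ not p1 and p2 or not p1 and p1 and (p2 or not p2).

No

E1: not (not not p0 or not not p1)
    = not p0 and not p1   — De Morgan
E2: not p1 and p2 or not p1 and p1 and (p2 or not p2)
    = not p1 and p2 or not p1 and p1   — complement / identity
    = not p1 and p2   — complement / identity
These differ: at p0=1, p1=0, p2=1, E1 = 0 but E2 = 1.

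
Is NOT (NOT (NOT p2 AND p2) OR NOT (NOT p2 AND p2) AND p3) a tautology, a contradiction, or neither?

NOT (NOT (NOT p2 AND p2) OR NOT (NOT p2 AND p2) AND p3)
= NOT NOT (NOT p2 AND p2)   [absorption]
= NOT p2 AND p2   [double negation]
= FALSE   [complement]

contradiction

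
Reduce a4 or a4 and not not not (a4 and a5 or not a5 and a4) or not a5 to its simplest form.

a4 or not a5

a4 or a4 and not not not (a4 and a5 or not a5 and a4) or not a5
= a4 or a4 and not (a4 and a5 or not a5 and a4) or not a5
= a4 or a4 and not a4 or not a5
= a4 or not a5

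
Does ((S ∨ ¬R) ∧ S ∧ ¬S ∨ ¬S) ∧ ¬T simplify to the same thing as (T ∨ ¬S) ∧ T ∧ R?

No

E1: ((S ∨ ¬R) ∧ S ∧ ¬S ∨ ¬S) ∧ ¬T
    = (S ∧ ¬S ∨ ¬S) ∧ ¬T
    = ¬S ∧ ¬T
E2: (T ∨ ¬S) ∧ T ∧ R
    = T ∧ R
These differ: at R=1, S=0, T=1, E1 = 0 but E2 = 1.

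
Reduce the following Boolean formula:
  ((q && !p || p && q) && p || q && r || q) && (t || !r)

((q && !p || p && q) && p || q && r || q) && (t || !r)
= (q && p || q && r || q) && (t || !r)   — distribution
= (q && p || q) && (t || !r)   — absorption
= q && (t || !r)   — absorption

q && (t || !r)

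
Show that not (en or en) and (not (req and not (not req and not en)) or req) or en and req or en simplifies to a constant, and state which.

True

not (en or en) and (not (req and not (not req and not en)) or req) or en and req or en
= not (en or en) and (not (req and (req or en)) or req) or en and req or en   [De Morgan]
= not (en or en) and (not req or req) or en and req or en   [absorption]
= not en and (not req or req) or en and req or en   [idempotence]
= not en and (not req or req) or en   [absorption]
= not en or en   [complement / identity]
= True   [complement]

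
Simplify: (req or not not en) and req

(req or not not en) and req
= (req or en) and req   — double negation
= req   — absorption

req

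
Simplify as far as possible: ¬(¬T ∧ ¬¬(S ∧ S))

T ∨ ¬S

¬(¬T ∧ ¬¬(S ∧ S))
= T ∨ ¬(S ∧ S)
= T ∨ ¬S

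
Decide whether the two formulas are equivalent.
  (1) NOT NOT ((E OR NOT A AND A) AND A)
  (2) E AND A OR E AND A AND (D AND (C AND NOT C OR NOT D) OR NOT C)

Yes

E1: NOT NOT ((E OR NOT A AND A) AND A)
    = (E OR NOT A AND A) AND A   [double negation]
    = E AND A   [complement / identity]
E2: E AND A OR E AND A AND (D AND (C AND NOT C OR NOT D) OR NOT C)
    = E AND A OR E AND A AND (D AND NOT D OR NOT C)   [complement / identity]
    = E AND A OR E AND A AND NOT C   [complement / identity]
    = E AND A   [absorption]
Both reduce to E AND A, so they are equivalent.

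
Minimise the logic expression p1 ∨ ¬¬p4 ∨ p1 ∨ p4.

p1 ∨ p4

p1 ∨ ¬¬p4 ∨ p1 ∨ p4
= p1 ∨ p4 ∨ p1 ∨ p4   (double negation)
= p1 ∨ p4   (idempotence)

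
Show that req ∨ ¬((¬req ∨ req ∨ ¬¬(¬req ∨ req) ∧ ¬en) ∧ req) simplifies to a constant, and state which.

True

req ∨ ¬((¬req ∨ req ∨ ¬¬(¬req ∨ req) ∧ ¬en) ∧ req)
= req ∨ ¬((¬req ∨ req ∨ (¬req ∨ req) ∧ ¬en) ∧ req)
= req ∨ ¬((¬req ∨ req) ∧ req)
= req ∨ ¬req
= True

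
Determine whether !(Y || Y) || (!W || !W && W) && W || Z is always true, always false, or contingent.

!(Y || Y) || (!W || !W && W) && W || Z
= !Y || (!W || !W && W) && W || Z   (idempotence)
= !Y || !W && W || Z   (complement / identity)
= !Y || Z   (complement / identity)
This depends on Y, Z, so it is not a constant.

contingent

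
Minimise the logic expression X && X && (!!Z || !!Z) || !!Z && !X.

Z

X && X && (!!Z || !!Z) || !!Z && !X
= X && X && !!Z || !!Z && !X
= X && !!Z || !!Z && !X
= !!Z
= Z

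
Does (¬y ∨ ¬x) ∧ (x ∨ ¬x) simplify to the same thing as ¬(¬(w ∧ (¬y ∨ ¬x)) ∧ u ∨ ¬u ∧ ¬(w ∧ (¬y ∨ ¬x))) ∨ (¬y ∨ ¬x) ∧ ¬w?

E1: (¬y ∨ ¬x) ∧ (x ∨ ¬x)
    = ¬y ∨ ¬x   (complement / identity)
E2: ¬(¬(w ∧ (¬y ∨ ¬x)) ∧ u ∨ ¬u ∧ ¬(w ∧ (¬y ∨ ¬x))) ∨ (¬y ∨ ¬x) ∧ ¬w
    = ¬¬(w ∧ (¬y ∨ ¬x)) ∨ (¬y ∨ ¬x) ∧ ¬w   (distribution)
    = w ∧ (¬y ∨ ¬x) ∨ (¬y ∨ ¬x) ∧ ¬w   (double negation)
    = ¬y ∨ ¬x   (distribution)
Both reduce to ¬y ∨ ¬x, so they are equivalent.

Yes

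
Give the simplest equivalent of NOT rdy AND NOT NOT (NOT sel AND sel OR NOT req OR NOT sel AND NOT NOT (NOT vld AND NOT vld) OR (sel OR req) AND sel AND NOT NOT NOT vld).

NOT rdy AND (NOT req OR NOT vld)

NOT rdy AND NOT NOT (NOT sel AND sel OR NOT req OR NOT sel AND NOT NOT (NOT vld AND NOT vld) OR (sel OR req) AND sel AND NOT NOT NOT vld)
= NOT rdy AND (NOT sel AND sel OR NOT req OR NOT sel AND NOT NOT (NOT vld AND NOT vld) OR (sel OR req) AND sel AND NOT NOT NOT vld)   (double negation)
= NOT rdy AND (NOT sel AND sel OR NOT req OR NOT sel AND NOT NOT NOT vld OR (sel OR req) AND sel AND NOT NOT NOT vld)   (idempotence)
= NOT rdy AND (NOT sel AND sel OR NOT req OR NOT sel AND NOT NOT NOT vld OR sel AND NOT NOT NOT vld)   (absorption)
= NOT rdy AND (NOT sel AND sel OR NOT req OR NOT NOT NOT vld)   (distribution)
= NOT rdy AND (NOT sel AND sel OR NOT req OR NOT vld)   (double negation)
= NOT rdy AND (NOT req OR NOT vld)   (complement / identity)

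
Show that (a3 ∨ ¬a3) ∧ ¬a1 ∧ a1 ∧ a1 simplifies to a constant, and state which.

(a3 ∨ ¬a3) ∧ ¬a1 ∧ a1 ∧ a1
= (a3 ∨ ¬a3) ∧ ¬a1 ∧ a1   (idempotence)
= ¬a1 ∧ a1   (complement / identity)
= False   (complement)

False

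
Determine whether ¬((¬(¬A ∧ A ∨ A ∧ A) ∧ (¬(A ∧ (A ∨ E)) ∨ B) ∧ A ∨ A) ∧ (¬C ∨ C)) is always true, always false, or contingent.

¬((¬(¬A ∧ A ∨ A ∧ A) ∧ (¬(A ∧ (A ∨ E)) ∨ B) ∧ A ∨ A) ∧ (¬C ∨ C))
= ¬((¬A ∧ (¬(A ∧ (A ∨ E)) ∨ B) ∧ A ∨ A) ∧ (¬C ∨ C))
= ¬((¬A ∧ (¬A ∨ B) ∧ A ∨ A) ∧ (¬C ∨ C))
= ¬(¬A ∧ (¬A ∨ B) ∧ A ∨ A)
= ¬(¬A ∧ A ∨ A)
= ¬A
This depends on A, so it is not a constant.

contingent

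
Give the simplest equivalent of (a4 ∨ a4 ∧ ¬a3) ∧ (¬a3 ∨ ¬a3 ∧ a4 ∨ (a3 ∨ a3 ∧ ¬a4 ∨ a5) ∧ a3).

(a4 ∨ a4 ∧ ¬a3) ∧ (¬a3 ∨ ¬a3 ∧ a4 ∨ (a3 ∨ a3 ∧ ¬a4 ∨ a5) ∧ a3)
= (a4 ∨ a4 ∧ ¬a3) ∧ (¬a3 ∨ (a3 ∨ a3 ∧ ¬a4 ∨ a5) ∧ a3)   — absorption
= (a4 ∨ a4 ∧ ¬a3) ∧ (¬a3 ∨ (a3 ∨ a5) ∧ a3)   — absorption
= (a4 ∨ a4 ∧ ¬a3) ∧ (¬a3 ∨ a3)   — absorption
= a4 ∨ a4 ∧ ¬a3   — complement / identity
= a4   — absorption

a4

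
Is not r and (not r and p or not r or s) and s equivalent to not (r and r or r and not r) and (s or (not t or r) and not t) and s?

Yes

E1: not r and (not r and p or not r or s) and s
    = not r and (not r or s) and s
    = not r and s
E2: not (r and r or r and not r) and (s or (not t or r) and not t) and s
    = not r and (s or (not t or r) and not t) and s
    = not r and (s or not t) and s
    = not r and s
Both reduce to not r and s, so they are equivalent.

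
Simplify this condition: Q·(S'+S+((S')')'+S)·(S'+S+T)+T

Q·(S'+S+((S')')'+S)·(S'+S+T)+T
= Q·(S'+S+(((S')')'+S)·T)+T   (distribution)
= Q·(S'+S+(S'+S)·T)+T   (double negation)
= Q·(S'+S)+T   (absorption)
= Q+T   (complement / identity)

Q+T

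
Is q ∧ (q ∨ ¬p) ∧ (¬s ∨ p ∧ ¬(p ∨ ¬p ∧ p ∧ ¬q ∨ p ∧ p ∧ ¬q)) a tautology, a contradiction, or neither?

neither

q ∧ (q ∨ ¬p) ∧ (¬s ∨ p ∧ ¬(p ∨ ¬p ∧ p ∧ ¬q ∨ p ∧ p ∧ ¬q))
= q ∧ (q ∨ ¬p) ∧ (¬s ∨ p ∧ ¬(p ∨ p ∧ ¬q))
= q ∧ (q ∨ ¬p) ∧ (¬s ∨ p ∧ ¬p)
= q ∧ (q ∨ ¬p) ∧ ¬s
= q ∧ ¬s
This depends on q, s, so it is not a constant.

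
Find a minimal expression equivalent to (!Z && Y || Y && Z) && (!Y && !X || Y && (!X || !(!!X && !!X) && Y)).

(!Z && Y || Y && Z) && (!Y && !X || Y && (!X || !(!!X && !!X) && Y))
= (!Z && Y || Y && Z) && (!Y && !X || Y && (!X || !!!X && Y))
= (!Z && Y || Y && Z) && (!Y && !X || Y && (!X || !X && Y))
= (!Z && Y || Y && Z) && (!Y && !X || Y && !X)
= Y && (!Y && !X || Y && !X)
= Y && !X

Y && !X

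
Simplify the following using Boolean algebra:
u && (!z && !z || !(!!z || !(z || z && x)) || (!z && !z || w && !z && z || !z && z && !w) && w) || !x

u && (!z && !z || !(!!z || !(z || z && x)) || (!z && !z || w && !z && z || !z && z && !w) && w) || !x
= u && (!z && !z || !(!!z || !z) || (!z && !z || w && !z && z || !z && z && !w) && w) || !x
= u && (!z && !z || !z && z || (!z && !z || w && !z && z || !z && z && !w) && w) || !x
= u && (!z && !z || !z && z || (!z && !z || !z && z) && w) || !x
= u && (!z && !z || !z && z) || !x
= u && !z || !x

u && !z || !x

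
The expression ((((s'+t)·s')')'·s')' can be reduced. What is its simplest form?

s

((((s'+t)·s')')'·s')'
= ((s'+t)·s'·s')'
= (s'·s')'
= s+s
= s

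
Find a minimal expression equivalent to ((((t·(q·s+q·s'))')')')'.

t·q

((((t·(q·s+q·s'))')')')'
= ((t·(q·s+q·s'))')'
= t·(q·s+q·s')
= t·q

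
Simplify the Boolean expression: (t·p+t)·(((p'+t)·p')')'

(t·p+t)·(((p'+t)·p')')'
= t·(((p'+t)·p')')'   [absorption]
= t·((p')')'   [absorption]
= t·p'   [double negation]

t·p'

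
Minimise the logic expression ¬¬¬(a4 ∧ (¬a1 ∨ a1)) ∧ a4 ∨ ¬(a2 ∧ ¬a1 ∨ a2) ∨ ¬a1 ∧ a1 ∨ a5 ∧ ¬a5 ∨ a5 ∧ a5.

¬a2 ∨ a5

¬¬¬(a4 ∧ (¬a1 ∨ a1)) ∧ a4 ∨ ¬(a2 ∧ ¬a1 ∨ a2) ∨ ¬a1 ∧ a1 ∨ a5 ∧ ¬a5 ∨ a5 ∧ a5
= ¬(a4 ∧ (¬a1 ∨ a1)) ∧ a4 ∨ ¬(a2 ∧ ¬a1 ∨ a2) ∨ ¬a1 ∧ a1 ∨ a5 ∧ ¬a5 ∨ a5 ∧ a5
= ¬(a4 ∧ (¬a1 ∨ a1)) ∧ a4 ∨ ¬(a2 ∧ ¬a1 ∨ a2) ∨ ¬a1 ∧ a1 ∨ a5
= ¬(a4 ∧ (¬a1 ∨ a1)) ∧ a4 ∨ ¬a2 ∨ ¬a1 ∧ a1 ∨ a5
= ¬a4 ∧ a4 ∨ ¬a2 ∨ ¬a1 ∧ a1 ∨ a5
= ¬a4 ∧ a4 ∨ ¬a2 ∨ a5
= ¬a2 ∨ a5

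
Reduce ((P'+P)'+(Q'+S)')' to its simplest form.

Q'+S

((P'+P)'+(Q'+S)')'
= (P'+P)·(Q'+S)
= Q'+S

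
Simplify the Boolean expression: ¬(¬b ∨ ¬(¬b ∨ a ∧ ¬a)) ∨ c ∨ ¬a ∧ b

¬(¬b ∨ ¬(¬b ∨ a ∧ ¬a)) ∨ c ∨ ¬a ∧ b
= b ∧ (¬b ∨ a ∧ ¬a) ∨ c ∨ ¬a ∧ b   [De Morgan]
= b ∧ ¬b ∨ c ∨ ¬a ∧ b   [complement / identity]
= c ∨ ¬a ∧ b   [complement / identity]

c ∨ ¬a ∧ b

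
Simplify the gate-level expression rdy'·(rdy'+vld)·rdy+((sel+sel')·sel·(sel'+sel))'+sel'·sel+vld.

sel'+vld

rdy'·(rdy'+vld)·rdy+((sel+sel')·sel·(sel'+sel))'+sel'·sel+vld
= rdy'·(rdy'+vld)·rdy+((sel+sel')·sel·(sel'+sel))'+vld
= rdy'·(rdy'+vld)·rdy+((sel+sel')·sel)'+vld
= rdy'·rdy+((sel+sel')·sel)'+vld
= ((sel+sel')·sel)'+vld
= sel'+vld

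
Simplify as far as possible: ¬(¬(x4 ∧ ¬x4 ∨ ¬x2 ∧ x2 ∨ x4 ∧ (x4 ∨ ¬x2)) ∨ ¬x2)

x4 ∧ x2

¬(¬(x4 ∧ ¬x4 ∨ ¬x2 ∧ x2 ∨ x4 ∧ (x4 ∨ ¬x2)) ∨ ¬x2)
= (x4 ∧ ¬x4 ∨ ¬x2 ∧ x2 ∨ x4 ∧ (x4 ∨ ¬x2)) ∧ x2
= (¬x2 ∧ x2 ∨ x4 ∧ (x4 ∨ ¬x2)) ∧ x2
= (¬x2 ∧ x2 ∨ x4) ∧ x2
= x4 ∧ x2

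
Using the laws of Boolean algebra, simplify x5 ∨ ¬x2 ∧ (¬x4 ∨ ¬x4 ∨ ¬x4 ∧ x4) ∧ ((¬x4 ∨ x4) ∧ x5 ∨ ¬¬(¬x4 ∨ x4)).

x5 ∨ ¬x2 ∧ (¬x4 ∨ ¬x4 ∨ ¬x4 ∧ x4) ∧ ((¬x4 ∨ x4) ∧ x5 ∨ ¬¬(¬x4 ∨ x4))
= x5 ∨ ¬x2 ∧ (¬x4 ∨ ¬x4) ∧ ((¬x4 ∨ x4) ∧ x5 ∨ ¬¬(¬x4 ∨ x4))   — complement / identity
= x5 ∨ ¬x2 ∧ (¬x4 ∨ ¬x4) ∧ ((¬x4 ∨ x4) ∧ x5 ∨ ¬x4 ∨ x4)   — double negation
= x5 ∨ ¬x2 ∧ (¬x4 ∨ ¬x4) ∧ (¬x4 ∨ x4)   — absorption
= x5 ∨ ¬x2 ∧ ¬x4 ∧ (¬x4 ∨ x4)   — idempotence
= x5 ∨ ¬x2 ∧ ¬x4   — complement / identity

x5 ∨ ¬x2 ∧ ¬x4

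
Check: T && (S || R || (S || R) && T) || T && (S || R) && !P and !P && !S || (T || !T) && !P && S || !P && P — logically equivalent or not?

E1: T && (S || R || (S || R) && T) || T && (S || R) && !P
    = T && (S || R) || T && (S || R) && !P   (absorption)
    = T && (S || R)   (absorption)
E2: !P && !S || (T || !T) && !P && S || !P && P
    = !P && !S || (T || !T) && !P && S   (complement / identity)
    = !P && !S || !P && S   (complement / identity)
    = !P   (distribution)
These differ: at P=0, R=0, S=0, T=1, E1 = 0 but E2 = 1.

No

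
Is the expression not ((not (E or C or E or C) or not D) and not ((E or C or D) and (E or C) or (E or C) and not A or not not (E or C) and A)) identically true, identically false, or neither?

not ((not (E or C or E or C) or not D) and not ((E or C or D) and (E or C) or (E or C) and not A or not not (E or C) and A))
= not ((not (E or C or E or C) or not D) and not (E or C or (E or C) and not A or not not (E or C) and A))   [absorption]
= not ((not (E or C or E or C) or not D) and not (E or C or (E or C) and not A or (E or C) and A))   [double negation]
= not ((not (E or C or E or C) or not D) and not (E or C or E or C))   [distribution]
= not not (E or C or E or C)   [absorption]
= not not (E or C)   [idempotence]
= E or C   [double negation]
This depends on C, E, so it is not a constant.

neither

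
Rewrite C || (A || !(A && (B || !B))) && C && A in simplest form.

C || (A || !(A && (B || !B))) && C && A
= C || (A || !A) && C && A   [complement / identity]
= C || C && A   [complement / identity]
= C   [absorption]

C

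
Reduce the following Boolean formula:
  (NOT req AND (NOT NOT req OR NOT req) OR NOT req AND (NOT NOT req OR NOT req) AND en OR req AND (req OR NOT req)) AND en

(NOT req AND (NOT NOT req OR NOT req) OR NOT req AND (NOT NOT req OR NOT req) AND en OR req AND (req OR NOT req)) AND en
= (NOT req AND (NOT NOT req OR NOT req) OR req AND (req OR NOT req)) AND en
= (NOT req AND (req OR NOT req) OR req AND (req OR NOT req)) AND en
= (req OR NOT req) AND en
= en

en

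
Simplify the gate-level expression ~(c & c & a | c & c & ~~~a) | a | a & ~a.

~(c & c & a | c & c & ~~~a) | a | a & ~a
= ~(c & c & a | c & c & ~a) | a | a & ~a   (double negation)
= ~(c & c) | a | a & ~a   (distribution)
= ~(c & c) | a   (complement / identity)
= ~c | a   (idempotence)

~c | a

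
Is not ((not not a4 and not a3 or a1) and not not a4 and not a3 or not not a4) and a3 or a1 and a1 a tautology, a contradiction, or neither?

not ((not not a4 and not a3 or a1) and not not a4 and not a3 or not not a4) and a3 or a1 and a1
= not (not not a4 and not a3 or not not a4) and a3 or a1 and a1   (absorption)
= not not not a4 and a3 or a1 and a1   (absorption)
= not not not a4 and a3 or a1   (idempotence)
= not a4 and a3 or a1   (double negation)
This depends on a1, a3, a4, so it is not a constant.

neither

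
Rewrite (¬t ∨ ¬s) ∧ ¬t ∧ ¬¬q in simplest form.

¬t ∧ q

(¬t ∨ ¬s) ∧ ¬t ∧ ¬¬q
= ¬t ∧ ¬¬q   [absorption]
= ¬t ∧ q   [double negation]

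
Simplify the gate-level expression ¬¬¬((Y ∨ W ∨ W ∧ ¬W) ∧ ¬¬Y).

¬¬¬((Y ∨ W ∨ W ∧ ¬W) ∧ ¬¬Y)
= ¬¬¬((Y ∨ W ∨ W ∧ ¬W) ∧ Y)   — double negation
= ¬((Y ∨ W ∨ W ∧ ¬W) ∧ Y)   — double negation
= ¬((Y ∨ W) ∧ Y)   — complement / identity
= ¬Y   — absorption

¬Y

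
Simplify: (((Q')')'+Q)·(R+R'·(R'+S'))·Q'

Q'

(((Q')')'+Q)·(R+R'·(R'+S'))·Q'
= (Q'+Q)·(R+R'·(R'+S'))·Q'   (double negation)
= (Q'+Q)·(R+R')·Q'   (absorption)
= (Q'+Q)·Q'   (complement / identity)
= Q'   (complement / identity)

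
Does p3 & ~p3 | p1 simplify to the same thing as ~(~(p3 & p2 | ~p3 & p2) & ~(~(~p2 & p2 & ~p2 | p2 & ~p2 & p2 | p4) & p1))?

No

E1: p3 & ~p3 | p1
    = p1   [complement / identity]
E2: ~(~(p3 & p2 | ~p3 & p2) & ~(~(~p2 & p2 & ~p2 | p2 & ~p2 & p2 | p4) & p1))
    = ~(~(p3 & p2 | ~p3 & p2) & ~(~(p2 & ~p2 | p4) & p1))   [distribution]
    = p3 & p2 | ~p3 & p2 | ~(p2 & ~p2 | p4) & p1   [De Morgan]
    = p2 | ~(p2 & ~p2 | p4) & p1   [distribution]
    = p2 | ~p4 & p1   [complement / identity]
These differ: at p1=1, p2=0, p3=0, p4=1, E1 = 1 but E2 = 0.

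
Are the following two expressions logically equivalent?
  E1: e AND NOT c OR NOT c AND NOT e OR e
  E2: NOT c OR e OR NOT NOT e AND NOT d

E1: e AND NOT c OR NOT c AND NOT e OR e
    = NOT c OR e   (distribution)
E2: NOT c OR e OR NOT NOT e AND NOT d
    = NOT c OR e OR e AND NOT d   (double negation)
    = NOT c OR e   (absorption)
Both reduce to NOT c OR e, so they are equivalent.

Yes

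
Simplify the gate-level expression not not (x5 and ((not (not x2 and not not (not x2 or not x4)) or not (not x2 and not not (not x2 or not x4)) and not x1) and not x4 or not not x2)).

x5 and x2

not not (x5 and ((not (not x2 and not not (not x2 or not x4)) or not (not x2 and not not (not x2 or not x4)) and not x1) and not x4 or not not x2))
= not not (x5 and (not (not x2 and not not (not x2 or not x4)) and not x4 or not not x2))   — absorption
= x5 and (not (not x2 and not not (not x2 or not x4)) and not x4 or not not x2)   — double negation
= x5 and (not (not x2 and (not x2 or not x4)) and not x4 or not not x2)   — double negation
= x5 and (not not x2 and not x4 or not not x2)   — absorption
= x5 and not not x2   — absorption
= x5 and x2   — double negation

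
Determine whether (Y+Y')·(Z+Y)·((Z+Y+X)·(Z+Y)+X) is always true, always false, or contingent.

(Y+Y')·(Z+Y)·((Z+Y+X)·(Z+Y)+X)
= (Z+Y)·((Z+Y+X)·(Z+Y)+X)   (complement / identity)
= (Z+Y)·(Z+Y+X)   (absorption)
= Z+Y   (absorption)
This depends on Y, Z, so it is not a constant.

contingent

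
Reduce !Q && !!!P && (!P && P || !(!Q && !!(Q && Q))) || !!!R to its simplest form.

!Q && !P || !R

!Q && !!!P && (!P && P || !(!Q && !!(Q && Q))) || !!!R
= !Q && !!!P && (!P && P || Q || !(Q && Q)) || !!!R
= !Q && !!!P && (Q || !(Q && Q)) || !!!R
= !Q && !P && (Q || !(Q && Q)) || !!!R
= !Q && !P && (Q || !(Q && Q)) || !R
= !Q && !P && (Q || !Q) || !R
= !Q && !P || !R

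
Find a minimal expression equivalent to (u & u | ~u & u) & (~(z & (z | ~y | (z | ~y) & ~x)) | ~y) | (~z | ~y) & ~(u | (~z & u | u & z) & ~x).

(u & u | ~u & u) & (~(z & (z | ~y | (z | ~y) & ~x)) | ~y) | (~z | ~y) & ~(u | (~z & u | u & z) & ~x)
= (u & u | ~u & u) & (~(z & (z | ~y)) | ~y) | (~z | ~y) & ~(u | (~z & u | u & z) & ~x)
= (u & u | ~u & u) & (~z | ~y) | (~z | ~y) & ~(u | (~z & u | u & z) & ~x)
= (u & u | ~u & u) & (~z | ~y) | (~z | ~y) & ~(u | u & ~x)
= u & (~z | ~y) | (~z | ~y) & ~(u | u & ~x)
= u & (~z | ~y) | (~z | ~y) & ~u
= ~z | ~y

~z | ~y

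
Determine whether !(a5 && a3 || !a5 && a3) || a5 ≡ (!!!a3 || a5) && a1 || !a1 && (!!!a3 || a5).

E1: !(a5 && a3 || !a5 && a3) || a5
    = !a3 || a5   (distribution)
E2: (!!!a3 || a5) && a1 || !a1 && (!!!a3 || a5)
    = (!a3 || a5) && a1 || !a1 && (!!!a3 || a5)   (double negation)
    = (!a3 || a5) && a1 || !a1 && (!a3 || a5)   (double negation)
    = !a3 || a5   (distribution)
Both reduce to !a3 || a5, so they are equivalent.

Yes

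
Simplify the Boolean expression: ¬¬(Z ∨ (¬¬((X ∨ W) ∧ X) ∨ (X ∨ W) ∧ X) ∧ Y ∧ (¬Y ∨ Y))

¬¬(Z ∨ (¬¬((X ∨ W) ∧ X) ∨ (X ∨ W) ∧ X) ∧ Y ∧ (¬Y ∨ Y))
= Z ∨ (¬¬((X ∨ W) ∧ X) ∨ (X ∨ W) ∧ X) ∧ Y ∧ (¬Y ∨ Y)
= Z ∨ (¬¬((X ∨ W) ∧ X) ∨ (X ∨ W) ∧ X) ∧ Y
= Z ∨ ((X ∨ W) ∧ X ∨ (X ∨ W) ∧ X) ∧ Y
= Z ∨ (X ∨ W) ∧ X ∧ Y
= Z ∨ X ∧ Y

Z ∨ X ∧ Y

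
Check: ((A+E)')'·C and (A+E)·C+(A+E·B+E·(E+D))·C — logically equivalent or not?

Yes

E1: ((A+E)')'·C
    = (A+E)·C   [double negation]
E2: (A+E)·C+(A+E·B+E·(E+D))·C
    = (A+E)·C+(A+E·B+E)·C   [absorption]
    = (A+E)·C+(A+E)·C   [absorption]
    = (A+E)·C   [idempotence]
Both reduce to (A+E)·C, so they are equivalent.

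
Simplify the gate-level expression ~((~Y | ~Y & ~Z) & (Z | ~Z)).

~((~Y | ~Y & ~Z) & (Z | ~Z))
= ~(~Y & (Z | ~Z))   (absorption)
= ~~Y   (complement / identity)
= Y   (double negation)

Y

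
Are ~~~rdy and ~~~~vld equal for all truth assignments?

No

E1: ~~~rdy
    = ~rdy   [double negation]
E2: ~~~~vld
    = ~~vld   [double negation]
    = vld   [double negation]
These differ: at rdy=0, vld=0, E1 = 1 but E2 = 0.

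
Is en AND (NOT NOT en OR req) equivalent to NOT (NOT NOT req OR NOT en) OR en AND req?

E1: en AND (NOT NOT en OR req)
    = en AND (en OR req)   [double negation]
    = en   [absorption]
E2: NOT (NOT NOT req OR NOT en) OR en AND req
    = NOT req AND en OR en AND req   [De Morgan]
    = en   [distribution]
Both reduce to en, so they are equivalent.

Yes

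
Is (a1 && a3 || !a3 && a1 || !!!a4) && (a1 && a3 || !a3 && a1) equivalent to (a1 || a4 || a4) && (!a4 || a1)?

Yes

E1: (a1 && a3 || !a3 && a1 || !!!a4) && (a1 && a3 || !a3 && a1)
    = (a1 && a3 || !a3 && a1 || !a4) && (a1 && a3 || !a3 && a1)
    = a1 && a3 || !a3 && a1
    = a1
E2: (a1 || a4 || a4) && (!a4 || a1)
    = (a1 || a4) && (!a4 || a1)
    = a1 || a4 && !a4
    = a1
Both reduce to a1, so they are equivalent.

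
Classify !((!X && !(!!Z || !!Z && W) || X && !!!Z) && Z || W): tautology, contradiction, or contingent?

contingent

!((!X && !(!!Z || !!Z && W) || X && !!!Z) && Z || W)
= !((!X && !!!Z || X && !!!Z) && Z || W)
= !(!!!Z && Z || W)
= !(!Z && Z || W)
= !W
This depends on W, so it is not a constant.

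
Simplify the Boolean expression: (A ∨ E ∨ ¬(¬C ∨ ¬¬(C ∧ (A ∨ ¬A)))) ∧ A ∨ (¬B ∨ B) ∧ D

A ∨ D

(A ∨ E ∨ ¬(¬C ∨ ¬¬(C ∧ (A ∨ ¬A)))) ∧ A ∨ (¬B ∨ B) ∧ D
= (A ∨ E ∨ C ∧ ¬(C ∧ (A ∨ ¬A))) ∧ A ∨ (¬B ∨ B) ∧ D
= (A ∨ E ∨ C ∧ ¬(C ∧ (A ∨ ¬A))) ∧ A ∨ D
= (A ∨ E ∨ C ∧ ¬C) ∧ A ∨ D
= (A ∨ E) ∧ A ∨ D
= A ∨ D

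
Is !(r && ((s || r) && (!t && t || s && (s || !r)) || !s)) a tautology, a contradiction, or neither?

!(r && ((s || r) && (!t && t || s && (s || !r)) || !s))
= !(r && ((s || r) && s && (s || !r) || !s))   [complement / identity]
= !(r && ((s || r) && s || !s))   [absorption]
= !(r && (s || !s))   [absorption]
= !r   [complement / identity]
This depends on r, so it is not a constant.

neither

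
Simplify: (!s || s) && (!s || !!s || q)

(!s || s) && (!s || !!s || q)
= (!s || s) && (!s || s || q)   — double negation
= !s || s   — absorption
= true   — complement

true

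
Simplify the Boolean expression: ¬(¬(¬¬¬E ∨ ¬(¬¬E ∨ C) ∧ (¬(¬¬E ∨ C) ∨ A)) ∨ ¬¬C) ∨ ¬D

¬(¬(¬¬¬E ∨ ¬(¬¬E ∨ C) ∧ (¬(¬¬E ∨ C) ∨ A)) ∨ ¬¬C) ∨ ¬D
= ¬(¬(¬¬¬E ∨ ¬(¬¬E ∨ C)) ∨ ¬¬C) ∨ ¬D   — absorption
= ¬(¬¬E ∧ (¬¬E ∨ C) ∨ ¬¬C) ∨ ¬D   — De Morgan
= ¬(¬¬E ∨ ¬¬C) ∨ ¬D   — absorption
= ¬E ∧ ¬C ∨ ¬D   — De Morgan

¬E ∧ ¬C ∨ ¬D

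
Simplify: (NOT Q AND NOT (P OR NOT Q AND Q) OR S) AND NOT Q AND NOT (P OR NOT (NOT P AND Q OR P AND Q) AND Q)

NOT Q AND NOT P

(NOT Q AND NOT (P OR NOT Q AND Q) OR S) AND NOT Q AND NOT (P OR NOT (NOT P AND Q OR P AND Q) AND Q)
= (NOT Q AND NOT (P OR NOT Q AND Q) OR S) AND NOT Q AND NOT (P OR NOT Q AND Q)
= NOT Q AND NOT (P OR NOT Q AND Q)
= NOT Q AND NOT P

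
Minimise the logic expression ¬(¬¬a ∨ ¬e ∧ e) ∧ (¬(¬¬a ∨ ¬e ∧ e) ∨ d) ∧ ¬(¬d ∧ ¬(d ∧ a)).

¬a ∧ d

¬(¬¬a ∨ ¬e ∧ e) ∧ (¬(¬¬a ∨ ¬e ∧ e) ∨ d) ∧ ¬(¬d ∧ ¬(d ∧ a))
= ¬(¬¬a ∨ ¬e ∧ e) ∧ ¬(¬d ∧ ¬(d ∧ a))   — absorption
= ¬(¬¬a ∨ ¬e ∧ e) ∧ (d ∨ d ∧ a)   — De Morgan
= ¬¬¬a ∧ (d ∨ d ∧ a)   — complement / identity
= ¬¬¬a ∧ d   — absorption
= ¬a ∧ d   — double negation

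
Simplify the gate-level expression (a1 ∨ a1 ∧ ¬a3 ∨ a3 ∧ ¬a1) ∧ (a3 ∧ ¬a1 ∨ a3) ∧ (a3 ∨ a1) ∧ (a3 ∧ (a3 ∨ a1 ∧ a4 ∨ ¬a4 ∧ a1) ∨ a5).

(a1 ∨ a1 ∧ ¬a3 ∨ a3 ∧ ¬a1) ∧ (a3 ∧ ¬a1 ∨ a3) ∧ (a3 ∨ a1) ∧ (a3 ∧ (a3 ∨ a1 ∧ a4 ∨ ¬a4 ∧ a1) ∨ a5)
= (a1 ∨ a3 ∧ ¬a1) ∧ (a3 ∧ ¬a1 ∨ a3) ∧ (a3 ∨ a1) ∧ (a3 ∧ (a3 ∨ a1 ∧ a4 ∨ ¬a4 ∧ a1) ∨ a5)
= (a1 ∨ a3 ∧ ¬a1) ∧ (a3 ∧ ¬a1 ∨ a3) ∧ (a3 ∨ a1) ∧ (a3 ∧ (a3 ∨ a1) ∨ a5)
= (a3 ∧ ¬a1 ∨ a1 ∧ a3) ∧ (a3 ∨ a1) ∧ (a3 ∧ (a3 ∨ a1) ∨ a5)
= a3 ∧ (a3 ∨ a1) ∧ (a3 ∧ (a3 ∨ a1) ∨ a5)
= a3 ∧ (a3 ∨ a1)
= a3

a3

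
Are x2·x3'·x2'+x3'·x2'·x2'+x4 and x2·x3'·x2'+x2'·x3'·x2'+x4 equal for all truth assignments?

E1: x2·x3'·x2'+x3'·x2'·x2'+x4
    = x3'·x2'+x4
E2: x2·x3'·x2'+x2'·x3'·x2'+x4
    = x3'·x2'+x4
Both reduce to x3'·x2'+x4, so they are equivalent.

Yes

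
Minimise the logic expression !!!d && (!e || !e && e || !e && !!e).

!d && !e

!!!d && (!e || !e && e || !e && !!e)
= !d && (!e || !e && e || !e && !!e)   — double negation
= !d && (!e || !e && e || !e && e)   — double negation
= !d && (!e || !e && e)   — complement / identity
= !d && !e   — complement / identity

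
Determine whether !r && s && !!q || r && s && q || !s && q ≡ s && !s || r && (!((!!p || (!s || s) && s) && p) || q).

E1: !r && s && !!q || r && s && q || !s && q
    = !r && s && q || r && s && q || !s && q   — double negation
    = s && q || !s && q   — distribution
    = q   — distribution
E2: s && !s || r && (!((!!p || (!s || s) && s) && p) || q)
    = s && !s || r && (!((!!p || s) && p) || q)   — complement / identity
    = r && (!((!!p || s) && p) || q)   — complement / identity
    = r && (!((p || s) && p) || q)   — double negation
    = r && (!p || q)   — absorption
These differ: at p=0, q=1, r=0, s=0, E1 = 1 but E2 = 0.

No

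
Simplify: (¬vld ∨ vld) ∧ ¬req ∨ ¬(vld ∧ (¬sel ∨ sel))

(¬vld ∨ vld) ∧ ¬req ∨ ¬(vld ∧ (¬sel ∨ sel))
= ¬req ∨ ¬(vld ∧ (¬sel ∨ sel))   (complement / identity)
= ¬req ∨ ¬vld   (complement / identity)

¬req ∨ ¬vld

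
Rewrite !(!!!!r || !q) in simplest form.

!(!!!!r || !q)
= !(!!r || !q)
= !r && q

!r && q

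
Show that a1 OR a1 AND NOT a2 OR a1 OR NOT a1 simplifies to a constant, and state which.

a1 OR a1 AND NOT a2 OR a1 OR NOT a1
= a1 OR a1 OR NOT a1
= a1 OR NOT a1
= TRUE

TRUE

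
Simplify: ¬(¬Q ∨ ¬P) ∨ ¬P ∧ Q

Q

¬(¬Q ∨ ¬P) ∨ ¬P ∧ Q
= Q ∧ P ∨ ¬P ∧ Q   — De Morgan
= Q   — distribution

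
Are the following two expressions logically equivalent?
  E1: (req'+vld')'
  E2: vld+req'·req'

No

E1: (req'+vld')'
    = req·vld   (De Morgan)
E2: vld+req'·req'
    = vld+req'   (idempotence)
These differ: at req=0, vld=0, E1 = 0 but E2 = 1.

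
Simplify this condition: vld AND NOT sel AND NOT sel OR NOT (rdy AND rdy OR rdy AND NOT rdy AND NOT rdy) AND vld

(NOT sel OR NOT rdy) AND vld

vld AND NOT sel AND NOT sel OR NOT (rdy AND rdy OR rdy AND NOT rdy AND NOT rdy) AND vld
= vld AND NOT sel AND NOT sel OR NOT (rdy AND rdy OR rdy AND NOT rdy) AND vld   (idempotence)
= vld AND NOT sel AND NOT sel OR NOT rdy AND vld   (distribution)
= vld AND NOT sel OR NOT rdy AND vld   (idempotence)
= (NOT sel OR NOT rdy) AND vld   (distribution)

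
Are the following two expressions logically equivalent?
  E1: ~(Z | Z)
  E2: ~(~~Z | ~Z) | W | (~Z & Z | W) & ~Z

No

E1: ~(Z | Z)
    = ~Z
E2: ~(~~Z | ~Z) | W | (~Z & Z | W) & ~Z
    = ~Z & Z | W | (~Z & Z | W) & ~Z
    = ~Z & Z | W
    = W
These differ: at W=0, Z=0, E1 = 1 but E2 = 0.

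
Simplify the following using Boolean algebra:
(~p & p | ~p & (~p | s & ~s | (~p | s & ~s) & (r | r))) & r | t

(~p & p | ~p & (~p | s & ~s | (~p | s & ~s) & (r | r))) & r | t
= (~p & p | ~p & (~p | s & ~s | (~p | s & ~s) & r)) & r | t
= (~p & p | ~p & (~p | s & ~s)) & r | t
= (~p & p | ~p & ~p) & r | t
= ~p & r | t

~p & r | t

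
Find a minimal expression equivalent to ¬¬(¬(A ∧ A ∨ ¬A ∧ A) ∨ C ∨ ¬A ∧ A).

¬¬(¬(A ∧ A ∨ ¬A ∧ A) ∨ C ∨ ¬A ∧ A)
= ¬¬(¬A ∨ C ∨ ¬A ∧ A)   [distribution]
= ¬¬(¬A ∨ C)   [complement / identity]
= ¬A ∨ C   [double negation]

¬A ∨ C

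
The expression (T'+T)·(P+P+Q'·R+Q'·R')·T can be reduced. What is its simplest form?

(T'+T)·(P+P+Q'·R+Q'·R')·T
= (T'+T)·(P+P+Q')·T   — distribution
= (T'+T)·(P+Q')·T   — idempotence
= (P+Q')·T   — complement / identity

(P+Q')·T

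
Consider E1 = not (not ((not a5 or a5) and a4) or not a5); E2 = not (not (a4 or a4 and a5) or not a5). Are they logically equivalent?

E1: not (not ((not a5 or a5) and a4) or not a5)
    = not (not a4 or not a5)   [complement / identity]
    = a4 and a5   [De Morgan]
E2: not (not (a4 or a4 and a5) or not a5)
    = not (not a4 or not a5)   [absorption]
    = a4 and a5   [De Morgan]
Both reduce to a4 and a5, so they are equivalent.

Yes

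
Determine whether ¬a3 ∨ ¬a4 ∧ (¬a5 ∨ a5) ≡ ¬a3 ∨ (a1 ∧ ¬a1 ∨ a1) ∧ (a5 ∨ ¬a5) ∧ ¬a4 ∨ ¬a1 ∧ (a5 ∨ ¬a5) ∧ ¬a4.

E1: ¬a3 ∨ ¬a4 ∧ (¬a5 ∨ a5)
    = ¬a3 ∨ ¬a4
E2: ¬a3 ∨ (a1 ∧ ¬a1 ∨ a1) ∧ (a5 ∨ ¬a5) ∧ ¬a4 ∨ ¬a1 ∧ (a5 ∨ ¬a5) ∧ ¬a4
    = ¬a3 ∨ a1 ∧ (a5 ∨ ¬a5) ∧ ¬a4 ∨ ¬a1 ∧ (a5 ∨ ¬a5) ∧ ¬a4
    = ¬a3 ∨ (a5 ∨ ¬a5) ∧ ¬a4
    = ¬a3 ∨ ¬a4
Both reduce to ¬a3 ∨ ¬a4, so they are equivalent.

Yes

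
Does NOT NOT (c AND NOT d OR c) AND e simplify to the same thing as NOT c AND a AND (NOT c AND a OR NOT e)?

No

E1: NOT NOT (c AND NOT d OR c) AND e
    = NOT NOT c AND e
    = c AND e
E2: NOT c AND a AND (NOT c AND a OR NOT e)
    = NOT c AND a
These differ: at a=1, c=1, d=0, e=1, E1 = 1 but E2 = 0.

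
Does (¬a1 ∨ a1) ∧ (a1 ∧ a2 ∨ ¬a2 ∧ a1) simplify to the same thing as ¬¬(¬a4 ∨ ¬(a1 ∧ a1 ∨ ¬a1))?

E1: (¬a1 ∨ a1) ∧ (a1 ∧ a2 ∨ ¬a2 ∧ a1)
    = (¬a1 ∨ a1) ∧ a1
    = a1
E2: ¬¬(¬a4 ∨ ¬(a1 ∧ a1 ∨ ¬a1))
    = ¬¬(¬a4 ∨ ¬(a1 ∨ ¬a1))
    = ¬(a4 ∧ (a1 ∨ ¬a1))
    = ¬a4
These differ: at a1=1, a2=0, a4=1, E1 = 1 but E2 = 0.

No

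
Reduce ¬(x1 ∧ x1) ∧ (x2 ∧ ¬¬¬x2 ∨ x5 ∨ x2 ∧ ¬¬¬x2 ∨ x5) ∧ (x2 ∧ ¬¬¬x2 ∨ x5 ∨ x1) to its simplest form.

¬x1 ∧ x5

¬(x1 ∧ x1) ∧ (x2 ∧ ¬¬¬x2 ∨ x5 ∨ x2 ∧ ¬¬¬x2 ∨ x5) ∧ (x2 ∧ ¬¬¬x2 ∨ x5 ∨ x1)
= ¬(x1 ∧ x1) ∧ (x2 ∧ ¬¬¬x2 ∨ x5 ∨ (x2 ∧ ¬¬¬x2 ∨ x5) ∧ x1)   (distribution)
= ¬x1 ∧ (x2 ∧ ¬¬¬x2 ∨ x5 ∨ (x2 ∧ ¬¬¬x2 ∨ x5) ∧ x1)   (idempotence)
= ¬x1 ∧ (x2 ∧ ¬¬¬x2 ∨ x5)   (absorption)
= ¬x1 ∧ (x2 ∧ ¬x2 ∨ x5)   (double negation)
= ¬x1 ∧ x5   (complement / identity)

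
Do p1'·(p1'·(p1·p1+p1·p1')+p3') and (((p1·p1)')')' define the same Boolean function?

E1: p1'·(p1'·(p1·p1+p1·p1')+p3')
    = p1'·(p1'·p1+p3')   — distribution
    = p1'·p3'   — complement / identity
E2: (((p1·p1)')')'
    = ((p1')')'   — idempotence
    = p1'   — double negation
These differ: at p1=0, p3=1, E1 = 0 but E2 = 1.

No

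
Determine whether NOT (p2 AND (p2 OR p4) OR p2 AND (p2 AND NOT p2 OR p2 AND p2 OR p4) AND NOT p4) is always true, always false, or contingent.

contingent

NOT (p2 AND (p2 OR p4) OR p2 AND (p2 AND NOT p2 OR p2 AND p2 OR p4) AND NOT p4)
= NOT (p2 AND (p2 OR p4) OR p2 AND (p2 OR p4) AND NOT p4)
= NOT (p2 AND (p2 OR p4))
= NOT p2
This depends on p2, so it is not a constant.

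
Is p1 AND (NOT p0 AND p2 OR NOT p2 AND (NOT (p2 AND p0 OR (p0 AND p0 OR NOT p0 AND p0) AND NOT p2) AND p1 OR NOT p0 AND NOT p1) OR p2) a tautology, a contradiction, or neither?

p1 AND (NOT p0 AND p2 OR NOT p2 AND (NOT (p2 AND p0 OR (p0 AND p0 OR NOT p0 AND p0) AND NOT p2) AND p1 OR NOT p0 AND NOT p1) OR p2)
= p1 AND (NOT p0 AND p2 OR NOT p2 AND (NOT (p2 AND p0 OR p0 AND NOT p2) AND p1 OR NOT p0 AND NOT p1) OR p2)
= p1 AND (NOT p0 AND p2 OR NOT p2 AND (NOT p0 AND p1 OR NOT p0 AND NOT p1) OR p2)
= p1 AND (NOT p0 AND p2 OR NOT p2 AND NOT p0 OR p2)
= p1 AND (NOT p0 OR p2)
This depends on p0, p1, p2, so it is not a constant.

neither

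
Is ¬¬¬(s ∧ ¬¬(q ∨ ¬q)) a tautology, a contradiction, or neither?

neither

¬¬¬(s ∧ ¬¬(q ∨ ¬q))
= ¬¬¬(s ∧ (q ∨ ¬q))
= ¬(s ∧ (q ∨ ¬q))
= ¬s
This depends on s, so it is not a constant.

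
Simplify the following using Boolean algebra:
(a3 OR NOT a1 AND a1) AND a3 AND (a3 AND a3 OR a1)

(a3 OR NOT a1 AND a1) AND a3 AND (a3 AND a3 OR a1)
= a3 AND a3 AND (a3 AND a3 OR a1)   [complement / identity]
= a3 AND a3   [absorption]
= a3   [idempotence]

a3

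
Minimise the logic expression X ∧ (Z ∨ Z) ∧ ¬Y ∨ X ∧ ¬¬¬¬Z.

X ∧ Z

X ∧ (Z ∨ Z) ∧ ¬Y ∨ X ∧ ¬¬¬¬Z
= X ∧ (Z ∨ Z) ∧ ¬Y ∨ X ∧ ¬¬Z
= X ∧ Z ∧ ¬Y ∨ X ∧ ¬¬Z
= X ∧ Z ∧ ¬Y ∨ X ∧ Z
= X ∧ Z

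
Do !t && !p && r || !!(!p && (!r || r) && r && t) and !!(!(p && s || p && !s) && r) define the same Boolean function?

E1: !t && !p && r || !!(!p && (!r || r) && r && t)
    = !t && !p && r || !!(!p && r && t)   — complement / identity
    = !t && !p && r || !p && r && t   — double negation
    = !p && r   — distribution
E2: !!(!(p && s || p && !s) && r)
    = !!(!p && r)   — distribution
    = !p && r   — double negation
Both reduce to !p && r, so they are equivalent.

Yes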